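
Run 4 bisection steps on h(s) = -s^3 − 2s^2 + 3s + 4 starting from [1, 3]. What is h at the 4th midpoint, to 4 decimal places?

-0.6973

h(2) = -6 < 0, so the root lies in [1, 2]
h(1.5) = 0.625 > 0, so the root lies in [1.5, 2]
h(1.75) = -2.234375 < 0, so the root lies in [1.5, 1.75]
h(1.625) = -0.6973 < 0, so the root lies in [1.5, 1.625]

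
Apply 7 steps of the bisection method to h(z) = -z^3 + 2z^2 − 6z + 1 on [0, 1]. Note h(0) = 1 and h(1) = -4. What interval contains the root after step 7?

midpoint 0.5: h = -1.625 < 0 → [0, 0.5]
midpoint 0.25: h = -0.390625 < 0 → [0, 0.25]
midpoint 0.125: h = 0.279297 > 0 → [0.125, 0.25]
midpoint 0.1875: h = -0.0613 < 0 → [0.125, 0.1875]
midpoint 0.15625: h = 0.1075 > 0 → [0.15625, 0.1875]
midpoint 0.171875: h = 0.0228 > 0 → [0.171875, 0.1875]
midpoint 0.1796875: h = -0.0194 < 0 → [0.171875, 0.1796875]

[0.171875, 0.1796875]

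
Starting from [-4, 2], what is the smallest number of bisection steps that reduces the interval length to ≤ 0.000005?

21

Width after n steps is 6/2^n. Need 2^n ≥ 6/0.000005 = 1200000.
2^20 = 1048576 < 1200000 ≤ 2^21 = 2097152, so n = 21.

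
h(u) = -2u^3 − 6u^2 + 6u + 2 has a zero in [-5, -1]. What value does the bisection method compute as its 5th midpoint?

m = -3, h(m) = -16 (−); new bracket [-5, -3]
m = -4, h(m) = 10 (+); new bracket [-4, -3]
m = -3.5, h(m) = -6.75 (−); new bracket [-4, -3.5]
m = -3.75, h(m) = 0.5938 (+); new bracket [-3.75, -3.5]
m = -3.625, h(m) = -3.3242 (−); new bracket [-3.75, -3.625]

-3.625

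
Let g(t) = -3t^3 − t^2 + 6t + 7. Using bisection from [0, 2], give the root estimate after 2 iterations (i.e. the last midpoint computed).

t = 1 gives g = 9, positive; keep [1, 2]
t = 1.5 gives g = 3.625, positive; keep [1.5, 2]

1.5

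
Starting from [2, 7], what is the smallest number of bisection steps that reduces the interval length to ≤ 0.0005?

14

Width after n steps is 5/2^n. Need 2^n ≥ 5/0.0005 = 10000.
2^13 = 8192 < 10000 ≤ 2^14 = 16384, so n = 14.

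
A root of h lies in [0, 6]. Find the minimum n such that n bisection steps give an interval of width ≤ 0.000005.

21

Width after n steps is 6/2^n. Need 2^n ≥ 6/0.000005 = 1200000.
2^20 = 1048576 < 1200000 ≤ 2^21 = 2097152, so n = 21.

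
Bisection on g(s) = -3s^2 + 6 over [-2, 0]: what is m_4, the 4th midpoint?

s = -1 gives g = 3, positive; keep [-2, -1]
s = -1.5 gives g = -0.75, negative; keep [-1.5, -1]
s = -1.25 gives g = 1.3125, positive; keep [-1.5, -1.25]
s = -1.375 gives g = 0.3281, positive; keep [-1.5, -1.375]

-1.375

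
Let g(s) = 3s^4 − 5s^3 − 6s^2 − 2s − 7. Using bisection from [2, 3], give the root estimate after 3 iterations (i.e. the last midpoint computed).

2.625

midpoint 2.5: g = -10.4375 < 0 → [2.5, 3]
midpoint 2.75: g = 9.714844 > 0 → [2.5, 2.75]
midpoint 2.625: g = -1.591064 < 0 → [2.625, 2.75]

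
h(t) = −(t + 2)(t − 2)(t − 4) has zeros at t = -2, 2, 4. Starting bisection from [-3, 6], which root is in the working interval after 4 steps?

midpoint 1.5: h = -4.375 < 0 → [-3, 1.5]
midpoint -0.75: h = -16.328125 < 0 → [-3, -0.75]
midpoint -1.875: h = -2.845703 < 0 → [-3, -1.875]
midpoint -2.4375: h = 12.4978 > 0 → [-2.4375, -1.875]

-2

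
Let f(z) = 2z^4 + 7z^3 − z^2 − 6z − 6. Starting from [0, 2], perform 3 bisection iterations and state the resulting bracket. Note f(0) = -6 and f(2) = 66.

[1, 1.25]

f(1) = -4 < 0, so the root lies in [1, 2]
f(1.5) = 16.5 > 0, so the root lies in [1, 1.5]
f(1.25) = 3.492188 > 0, so the root lies in [1, 1.25]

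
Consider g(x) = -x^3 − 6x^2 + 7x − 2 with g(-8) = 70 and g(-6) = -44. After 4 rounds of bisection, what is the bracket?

[-7.125, -7]

m = -7, g(m) = -2 (−); new bracket [-8, -7]
m = -7.5, g(m) = 29.875 (+); new bracket [-7.5, -7]
m = -7.25, g(m) = 12.953125 (+); new bracket [-7.25, -7]
m = -7.125, g(m) = 5.2363 (+); new bracket [-7.125, -7]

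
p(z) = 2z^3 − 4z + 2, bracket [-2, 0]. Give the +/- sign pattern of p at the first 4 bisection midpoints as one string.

midpoint -1: p = 4 > 0 → [-2, -1]
midpoint -1.5: p = 1.25 > 0 → [-2, -1.5]
midpoint -1.75: p = -1.71875 < 0 → [-1.75, -1.5]
midpoint -1.625: p = -0.082 < 0 → [-1.625, -1.5]

++--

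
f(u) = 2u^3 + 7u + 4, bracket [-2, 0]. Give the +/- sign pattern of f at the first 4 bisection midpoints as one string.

m = -1, f(m) = -5 (−); new bracket [-1, 0]
m = -0.5, f(m) = 0.25 (+); new bracket [-1, -0.5]
m = -0.75, f(m) = -2.09375 (−); new bracket [-0.75, -0.5]
m = -0.625, f(m) = -0.8633 (−); new bracket [-0.625, -0.5]

-+--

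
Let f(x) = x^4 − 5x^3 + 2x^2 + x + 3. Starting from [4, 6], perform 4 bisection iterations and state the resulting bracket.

x = 5 gives f = 58, positive; keep [4, 5]
x = 4.5 gives f = 2.4375, positive; keep [4, 4.5]
x = 4.25 gives f = -14.199219, negative; keep [4.25, 4.5]
x = 4.375 gives f = -6.6814, negative; keep [4.375, 4.5]

[4.375, 4.5]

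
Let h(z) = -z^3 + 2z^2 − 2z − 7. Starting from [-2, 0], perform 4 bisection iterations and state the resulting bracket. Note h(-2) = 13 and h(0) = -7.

[-1.25, -1.125]

m = -1, h(m) = -2 (−); new bracket [-2, -1]
m = -1.5, h(m) = 3.875 (+); new bracket [-1.5, -1]
m = -1.25, h(m) = 0.578125 (+); new bracket [-1.25, -1]
m = -1.125, h(m) = -0.7949 (−); new bracket [-1.25, -1.125]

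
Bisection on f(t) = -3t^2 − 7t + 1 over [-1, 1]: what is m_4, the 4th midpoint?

0.125

t = 0 gives f = 1, positive; keep [0, 1]
t = 0.5 gives f = -3.25, negative; keep [0, 0.5]
t = 0.25 gives f = -0.9375, negative; keep [0, 0.25]
t = 0.125 gives f = 0.0781, positive; keep [0.125, 0.25]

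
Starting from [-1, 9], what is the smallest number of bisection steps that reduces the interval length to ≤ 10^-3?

14

Width after n steps is 10/2^n. Need 2^n ≥ 10/10^-3 = 10000.
2^13 = 8192 < 10000 ≤ 2^14 = 16384, so n = 14.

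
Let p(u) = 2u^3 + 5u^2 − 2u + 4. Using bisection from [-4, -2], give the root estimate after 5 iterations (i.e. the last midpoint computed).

midpoint -3: p = 1 > 0 → [-4, -3]
midpoint -3.5: p = -13.5 < 0 → [-3.5, -3]
midpoint -3.25: p = -5.34375 < 0 → [-3.25, -3]
midpoint -3.125: p = -1.957 < 0 → [-3.125, -3]
midpoint -3.0625: p = -0.4263 < 0 → [-3.0625, -3]

-3.0625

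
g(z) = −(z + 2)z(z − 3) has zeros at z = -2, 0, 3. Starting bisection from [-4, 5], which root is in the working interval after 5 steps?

3

g(0.5) = 3.125 > 0, so the root lies in [0.5, 5]
g(2.75) = 3.265625 > 0, so the root lies in [2.75, 5]
g(3.875) = -19.919922 < 0, so the root lies in [2.75, 3.875]
g(3.3125) = -5.4993 < 0, so the root lies in [2.75, 3.3125]
g(3.03125) = -0.4766 < 0, so the root lies in [2.75, 3.03125]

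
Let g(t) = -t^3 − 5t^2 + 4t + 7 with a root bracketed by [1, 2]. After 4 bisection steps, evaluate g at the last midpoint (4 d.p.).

t = 1.5 gives g = -1.625, negative; keep [1, 1.5]
t = 1.25 gives g = 2.234375, positive; keep [1.25, 1.5]
t = 1.375 gives g = 0.447266, positive; keep [1.375, 1.5]
t = 1.4375 gives g = -0.5525, negative; keep [1.375, 1.4375]

-0.5525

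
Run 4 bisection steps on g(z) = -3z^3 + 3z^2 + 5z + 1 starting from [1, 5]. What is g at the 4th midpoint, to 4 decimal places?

2.8594

g(3) = -38 < 0, so the root lies in [1, 3]
g(2) = -1 < 0, so the root lies in [1, 2]
g(1.5) = 5.125 > 0, so the root lies in [1.5, 2]
g(1.75) = 2.8594 > 0, so the root lies in [1.75, 2]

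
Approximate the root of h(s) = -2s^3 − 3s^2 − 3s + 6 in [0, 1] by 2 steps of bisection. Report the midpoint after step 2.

s = 0.5 gives h = 3.5, positive; keep [0.5, 1]
s = 0.75 gives h = 1.21875, positive; keep [0.75, 1]

0.75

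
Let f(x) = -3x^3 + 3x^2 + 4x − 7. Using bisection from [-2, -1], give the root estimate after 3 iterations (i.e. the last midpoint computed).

-1.375

x = -1.5 gives f = 3.875, positive; keep [-1.5, -1]
x = -1.25 gives f = -1.453125, negative; keep [-1.5, -1.25]
x = -1.375 gives f = 0.970703, positive; keep [-1.375, -1.25]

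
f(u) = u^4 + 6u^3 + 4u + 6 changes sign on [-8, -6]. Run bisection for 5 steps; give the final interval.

[-6.125, -6.0625]

midpoint -7: f = 321 > 0 → [-7, -6]
midpoint -6.5: f = 117.3125 > 0 → [-6.5, -6]
midpoint -6.25: f = 42.035156 > 0 → [-6.25, -6]
midpoint -6.125: f = 10.2229 > 0 → [-6.125, -6]
midpoint -6.0625: f = -4.3237 < 0 → [-6.125, -6.0625]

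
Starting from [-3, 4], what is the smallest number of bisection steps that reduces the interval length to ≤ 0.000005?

21

Width after n steps is 7/2^n. Need 2^n ≥ 7/0.000005 = 1400000.
2^20 = 1048576 < 1400000 ≤ 2^21 = 2097152, so n = 21.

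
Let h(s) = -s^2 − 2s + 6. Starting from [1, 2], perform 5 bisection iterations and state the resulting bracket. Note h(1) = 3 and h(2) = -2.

[1.625, 1.65625]

midpoint 1.5: h = 0.75 > 0 → [1.5, 2]
midpoint 1.75: h = -0.5625 < 0 → [1.5, 1.75]
midpoint 1.625: h = 0.109375 > 0 → [1.625, 1.75]
midpoint 1.6875: h = -0.2227 < 0 → [1.625, 1.6875]
midpoint 1.65625: h = -0.0557 < 0 → [1.625, 1.65625]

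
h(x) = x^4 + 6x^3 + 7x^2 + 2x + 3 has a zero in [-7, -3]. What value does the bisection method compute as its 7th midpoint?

-4.53125

midpoint -5: h = 43 > 0 → [-5, -3]
midpoint -4: h = -21 < 0 → [-5, -4]
midpoint -4.5: h = -0.9375 < 0 → [-5, -4.5]
midpoint -4.75: h = 17.4727 > 0 → [-4.75, -4.5]
midpoint -4.625: h = 7.4534 > 0 → [-4.625, -4.5]
midpoint -4.5625: h = 3.0635 > 0 → [-4.5625, -4.5]
midpoint -4.53125: h = 1.0155 > 0 → [-4.53125, -4.5]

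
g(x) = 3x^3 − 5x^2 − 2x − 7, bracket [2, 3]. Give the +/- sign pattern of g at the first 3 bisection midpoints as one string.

m = 2.5, g(m) = 3.625 (+); new bracket [2, 2.5]
m = 2.25, g(m) = -2.640625 (−); new bracket [2.25, 2.5]
m = 2.375, g(m) = 0.236328 (+); new bracket [2.25, 2.375]

+-+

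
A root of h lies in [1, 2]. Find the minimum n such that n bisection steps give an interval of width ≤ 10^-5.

Width after n steps is 1/2^n. Need 2^n ≥ 1/10^-5 = 100000.
2^16 = 65536 < 100000 ≤ 2^17 = 131072, so n = 17.

17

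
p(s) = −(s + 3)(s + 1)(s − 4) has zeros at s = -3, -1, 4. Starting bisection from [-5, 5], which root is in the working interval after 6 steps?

midpoint 0: p = 12 > 0 → [0, 5]
midpoint 2.5: p = 28.875 > 0 → [2.5, 5]
midpoint 3.75: p = 8.015625 > 0 → [3.75, 5]
midpoint 4.375: p = -14.8652 < 0 → [3.75, 4.375]
midpoint 4.0625: p = -2.2346 < 0 → [3.75, 4.0625]
midpoint 3.90625: p = 3.1766 > 0 → [3.90625, 4.0625]

4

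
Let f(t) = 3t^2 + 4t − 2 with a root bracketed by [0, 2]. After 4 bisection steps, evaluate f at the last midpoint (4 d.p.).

-0.0781

f(1) = 5 > 0, so the root lies in [0, 1]
f(0.5) = 0.75 > 0, so the root lies in [0, 0.5]
f(0.25) = -0.8125 < 0, so the root lies in [0.25, 0.5]
f(0.375) = -0.0781 < 0, so the root lies in [0.375, 0.5]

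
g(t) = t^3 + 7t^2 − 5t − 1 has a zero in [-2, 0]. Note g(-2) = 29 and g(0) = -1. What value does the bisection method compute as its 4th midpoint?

-0.125

midpoint -1: g = 10 > 0 → [-1, 0]
midpoint -0.5: g = 3.125 > 0 → [-0.5, 0]
midpoint -0.25: g = 0.671875 > 0 → [-0.25, 0]
midpoint -0.125: g = -0.2676 < 0 → [-0.25, -0.125]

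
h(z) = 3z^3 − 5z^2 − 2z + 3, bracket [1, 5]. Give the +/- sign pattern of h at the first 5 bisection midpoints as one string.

m = 3, h(m) = 33 (+); new bracket [1, 3]
m = 2, h(m) = 3 (+); new bracket [1, 2]
m = 1.5, h(m) = -1.125 (−); new bracket [1.5, 2]
m = 1.75, h(m) = 0.2656 (+); new bracket [1.5, 1.75]
m = 1.625, h(m) = -0.5801 (−); new bracket [1.625, 1.75]

++-+-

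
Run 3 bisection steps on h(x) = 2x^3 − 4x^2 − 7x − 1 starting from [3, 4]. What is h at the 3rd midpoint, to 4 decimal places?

x = 3.5 gives h = 11.25, positive; keep [3, 3.5]
x = 3.25 gives h = 2.65625, positive; keep [3, 3.25]
x = 3.125 gives h = -0.902344, negative; keep [3.125, 3.25]

-0.9023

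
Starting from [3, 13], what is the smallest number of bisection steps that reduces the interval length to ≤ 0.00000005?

28

Width after n steps is 10/2^n. Need 2^n ≥ 10/0.00000005 = 200000000.
2^27 = 134217728 < 200000000 ≤ 2^28 = 268435456, so n = 28.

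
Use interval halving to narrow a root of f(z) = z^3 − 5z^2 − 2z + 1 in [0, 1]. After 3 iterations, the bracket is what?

midpoint 0.5: f = -1.125 < 0 → [0, 0.5]
midpoint 0.25: f = 0.203125 > 0 → [0.25, 0.5]
midpoint 0.375: f = -0.400391 < 0 → [0.25, 0.375]

[0.25, 0.375]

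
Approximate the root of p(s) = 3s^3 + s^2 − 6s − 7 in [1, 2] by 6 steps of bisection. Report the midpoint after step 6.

1.671875

s = 1.5 gives p = -3.625, negative; keep [1.5, 2]
s = 1.75 gives p = 1.640625, positive; keep [1.5, 1.75]
s = 1.625 gives p = -1.236328, negative; keep [1.625, 1.75]
s = 1.6875 gives p = 0.1389, positive; keep [1.625, 1.6875]
s = 1.65625 gives p = -0.5642, negative; keep [1.65625, 1.6875]
s = 1.671875 gives p = -0.2166, negative; keep [1.671875, 1.6875]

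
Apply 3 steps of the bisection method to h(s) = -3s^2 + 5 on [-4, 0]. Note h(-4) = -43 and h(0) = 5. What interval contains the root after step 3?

midpoint -2: h = -7 < 0 → [-2, 0]
midpoint -1: h = 2 > 0 → [-2, -1]
midpoint -1.5: h = -1.75 < 0 → [-1.5, -1]

[-1.5, -1]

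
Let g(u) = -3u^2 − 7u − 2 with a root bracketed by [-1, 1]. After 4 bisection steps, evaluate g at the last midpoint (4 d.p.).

m = 0, g(m) = -2 (−); new bracket [-1, 0]
m = -0.5, g(m) = 0.75 (+); new bracket [-0.5, 0]
m = -0.25, g(m) = -0.4375 (−); new bracket [-0.5, -0.25]
m = -0.375, g(m) = 0.2031 (+); new bracket [-0.375, -0.25]

0.2031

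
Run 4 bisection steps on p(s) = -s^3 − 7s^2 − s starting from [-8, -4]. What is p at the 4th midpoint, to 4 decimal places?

s = -6 gives p = -30, negative; keep [-8, -6]
s = -7 gives p = 7, positive; keep [-7, -6]
s = -6.5 gives p = -14.625, negative; keep [-7, -6.5]
s = -6.75 gives p = -4.6406, negative; keep [-7, -6.75]

-4.6406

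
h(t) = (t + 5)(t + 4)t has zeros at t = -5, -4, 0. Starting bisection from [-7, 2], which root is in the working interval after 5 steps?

0

midpoint -2.5: h = -9.375 < 0 → [-2.5, 2]
midpoint -0.25: h = -4.453125 < 0 → [-0.25, 2]
midpoint 0.875: h = 25.060547 > 0 → [-0.25, 0.875]
midpoint 0.3125: h = 7.1594 > 0 → [-0.25, 0.3125]
midpoint 0.03125: h = 0.6338 > 0 → [-0.25, 0.03125]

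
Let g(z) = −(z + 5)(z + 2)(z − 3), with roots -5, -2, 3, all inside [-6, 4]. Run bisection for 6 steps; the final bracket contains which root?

3

g(-1) = 16 > 0, so the root lies in [-1, 4]
g(1.5) = 34.125 > 0, so the root lies in [1.5, 4]
g(2.75) = 9.203125 > 0, so the root lies in [2.75, 4]
g(3.375) = -16.8809 < 0, so the root lies in [2.75, 3.375]
g(3.0625) = -2.551 < 0, so the root lies in [2.75, 3.0625]
g(2.90625) = 3.6366 > 0, so the root lies in [2.90625, 3.0625]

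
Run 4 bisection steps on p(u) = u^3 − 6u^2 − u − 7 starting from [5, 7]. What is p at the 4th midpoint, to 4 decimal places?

1.8652

m = 6, p(m) = -13 (−); new bracket [6, 7]
m = 6.5, p(m) = 7.625 (+); new bracket [6, 6.5]
m = 6.25, p(m) = -3.484375 (−); new bracket [6.25, 6.5]
m = 6.375, p(m) = 1.8652 (+); new bracket [6.25, 6.375]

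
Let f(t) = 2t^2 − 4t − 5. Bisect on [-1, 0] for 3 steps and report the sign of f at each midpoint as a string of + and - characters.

--+

f(-0.5) = -2.5 < 0, so the root lies in [-1, -0.5]
f(-0.75) = -0.875 < 0, so the root lies in [-1, -0.75]
f(-0.875) = 0.03125 > 0, so the root lies in [-0.875, -0.75]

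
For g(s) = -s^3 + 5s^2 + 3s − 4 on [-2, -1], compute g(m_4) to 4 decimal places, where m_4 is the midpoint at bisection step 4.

midpoint -1.5: g = 6.125 > 0 → [-1.5, -1]
midpoint -1.25: g = 2.015625 > 0 → [-1.25, -1]
midpoint -1.125: g = 0.376953 > 0 → [-1.125, -1]
midpoint -1.0625: g = -0.3435 < 0 → [-1.125, -1.0625]

-0.3435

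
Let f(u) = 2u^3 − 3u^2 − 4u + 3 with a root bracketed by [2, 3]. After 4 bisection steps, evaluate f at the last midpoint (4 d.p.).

-0.4644

f(2.5) = 5.5 > 0, so the root lies in [2, 2.5]
f(2.25) = 1.59375 > 0, so the root lies in [2, 2.25]
f(2.125) = 0.144531 > 0, so the root lies in [2, 2.125]
f(2.0625) = -0.4644 < 0, so the root lies in [2.0625, 2.125]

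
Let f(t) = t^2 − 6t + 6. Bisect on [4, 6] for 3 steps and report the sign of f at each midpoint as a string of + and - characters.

midpoint 5: f = 1 > 0 → [4, 5]
midpoint 4.5: f = -0.75 < 0 → [4.5, 5]
midpoint 4.75: f = 0.0625 > 0 → [4.5, 4.75]

+-+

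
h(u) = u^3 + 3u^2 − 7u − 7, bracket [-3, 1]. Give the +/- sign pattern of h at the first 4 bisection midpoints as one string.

m = -1, h(m) = 2 (+); new bracket [-1, 1]
m = 0, h(m) = -7 (−); new bracket [-1, 0]
m = -0.5, h(m) = -2.875 (−); new bracket [-1, -0.5]
m = -0.75, h(m) = -0.4844 (−); new bracket [-1, -0.75]

+---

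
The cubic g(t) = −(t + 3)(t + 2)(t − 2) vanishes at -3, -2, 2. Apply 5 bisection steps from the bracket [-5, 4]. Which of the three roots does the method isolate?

2

midpoint -0.5: g = 9.375 > 0 → [-0.5, 4]
midpoint 1.75: g = 4.453125 > 0 → [1.75, 4]
midpoint 2.875: g = -25.060547 < 0 → [1.75, 2.875]
midpoint 2.3125: g = -7.1594 < 0 → [1.75, 2.3125]
midpoint 2.03125: g = -0.6338 < 0 → [1.75, 2.03125]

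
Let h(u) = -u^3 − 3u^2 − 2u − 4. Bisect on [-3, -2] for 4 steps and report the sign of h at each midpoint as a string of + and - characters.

h(-2.5) = -2.125 < 0, so the root lies in [-3, -2.5]
h(-2.75) = -0.390625 < 0, so the root lies in [-3, -2.75]
h(-2.875) = 0.716797 > 0, so the root lies in [-2.875, -2.75]
h(-2.8125) = 0.1418 > 0, so the root lies in [-2.8125, -2.75]

--++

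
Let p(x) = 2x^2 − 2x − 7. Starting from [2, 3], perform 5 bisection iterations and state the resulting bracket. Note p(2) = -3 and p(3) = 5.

x = 2.5 gives p = 0.5, positive; keep [2, 2.5]
x = 2.25 gives p = -1.375, negative; keep [2.25, 2.5]
x = 2.375 gives p = -0.46875, negative; keep [2.375, 2.5]
x = 2.4375 gives p = 0.0078, positive; keep [2.375, 2.4375]
x = 2.40625 gives p = -0.2324, negative; keep [2.40625, 2.4375]

[2.40625, 2.4375]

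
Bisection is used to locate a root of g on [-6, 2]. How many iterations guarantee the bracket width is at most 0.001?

13

Width after n steps is 8/2^n. Need 2^n ≥ 8/0.001 = 8000.
2^12 = 4096 < 8000 ≤ 2^13 = 8192, so n = 13.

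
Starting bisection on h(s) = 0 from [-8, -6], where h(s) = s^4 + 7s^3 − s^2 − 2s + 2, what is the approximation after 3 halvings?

-7.25

h(-7) = -33 < 0, so the root lies in [-8, -7]
h(-7.5) = 171.6875 > 0, so the root lies in [-7.5, -7]
h(-7.25) = 59.207031 > 0, so the root lies in [-7.25, -7]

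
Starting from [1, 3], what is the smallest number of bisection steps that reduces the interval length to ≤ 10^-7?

Width after n steps is 2/2^n. Need 2^n ≥ 2/10^-7 = 20000000.
2^24 = 16777216 < 20000000 ≤ 2^25 = 33554432, so n = 25.

25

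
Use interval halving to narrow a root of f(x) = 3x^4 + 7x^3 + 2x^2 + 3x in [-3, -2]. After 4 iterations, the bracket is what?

[-2.25, -2.1875]

x = -2.5 gives f = 12.8125, positive; keep [-2.5, -2]
x = -2.25 gives f = 0.527344, positive; keep [-2.25, -2]
x = -2.125 gives f = -3.341064, negative; keep [-2.25, -2.125]
x = -2.1875 gives f = -1.5717, negative; keep [-2.25, -2.1875]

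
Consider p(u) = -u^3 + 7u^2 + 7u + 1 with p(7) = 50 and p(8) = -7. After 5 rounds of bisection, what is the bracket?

[7.875, 7.90625]

m = 7.5, p(m) = 25.375 (+); new bracket [7.5, 8]
m = 7.75, p(m) = 10.203125 (+); new bracket [7.75, 8]
m = 7.875, p(m) = 1.861328 (+); new bracket [7.875, 8]
m = 7.9375, p(m) = -2.5037 (−); new bracket [7.875, 7.9375]
m = 7.90625, p(m) = -0.3048 (−); new bracket [7.875, 7.90625]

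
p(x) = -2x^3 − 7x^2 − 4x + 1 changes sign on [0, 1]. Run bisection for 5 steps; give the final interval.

[0.15625, 0.1875]

m = 0.5, p(m) = -3 (−); new bracket [0, 0.5]
m = 0.25, p(m) = -0.46875 (−); new bracket [0, 0.25]
m = 0.125, p(m) = 0.386719 (+); new bracket [0.125, 0.25]
m = 0.1875, p(m) = -0.0093 (−); new bracket [0.125, 0.1875]
m = 0.15625, p(m) = 0.1965 (+); new bracket [0.15625, 0.1875]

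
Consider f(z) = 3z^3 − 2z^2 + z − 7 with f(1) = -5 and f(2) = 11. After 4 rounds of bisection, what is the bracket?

z = 1.5 gives f = 0.125, positive; keep [1, 1.5]
z = 1.25 gives f = -3.015625, negative; keep [1.25, 1.5]
z = 1.375 gives f = -1.607422, negative; keep [1.375, 1.5]
z = 1.4375 gives f = -0.7839, negative; keep [1.4375, 1.5]

[1.4375, 1.5]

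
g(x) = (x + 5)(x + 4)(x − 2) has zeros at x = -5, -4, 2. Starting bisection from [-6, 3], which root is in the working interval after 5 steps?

2

m = -1.5, g(m) = -30.625 (−); new bracket [-1.5, 3]
m = 0.75, g(m) = -34.140625 (−); new bracket [0.75, 3]
m = 1.875, g(m) = -5.048828 (−); new bracket [1.875, 3]
m = 2.4375, g(m) = 20.947 (+); new bracket [1.875, 2.4375]
m = 2.15625, g(m) = 6.8837 (+); new bracket [1.875, 2.15625]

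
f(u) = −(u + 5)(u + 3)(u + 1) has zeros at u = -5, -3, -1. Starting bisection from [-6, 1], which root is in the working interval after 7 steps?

-1

f(-2.5) = 1.875 > 0, so the root lies in [-2.5, 1]
f(-0.75) = -2.390625 < 0, so the root lies in [-2.5, -0.75]
f(-1.625) = 2.900391 > 0, so the root lies in [-1.625, -0.75]
f(-1.1875) = 1.2957 > 0, so the root lies in [-1.1875, -0.75]
f(-0.96875) = -0.2559 < 0, so the root lies in [-1.1875, -0.96875]
f(-1.078125) = 0.5889 > 0, so the root lies in [-1.078125, -0.96875]
f(-1.0234375) = 0.1842 > 0, so the root lies in [-1.0234375, -0.96875]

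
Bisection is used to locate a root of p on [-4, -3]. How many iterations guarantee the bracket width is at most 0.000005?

Width after n steps is 1/2^n. Need 2^n ≥ 1/0.000005 = 200000.
2^17 = 131072 < 200000 ≤ 2^18 = 262144, so n = 18.

18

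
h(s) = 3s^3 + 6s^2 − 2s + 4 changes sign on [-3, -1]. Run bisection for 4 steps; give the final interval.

m = -2, h(m) = 8 (+); new bracket [-3, -2]
m = -2.5, h(m) = -0.375 (−); new bracket [-2.5, -2]
m = -2.25, h(m) = 4.703125 (+); new bracket [-2.5, -2.25]
m = -2.375, h(m) = 2.4043 (+); new bracket [-2.5, -2.375]

[-2.5, -2.375]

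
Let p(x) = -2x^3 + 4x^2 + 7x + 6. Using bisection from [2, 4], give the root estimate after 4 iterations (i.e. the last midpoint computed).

m = 3, p(m) = 9 (+); new bracket [3, 4]
m = 3.5, p(m) = -6.25 (−); new bracket [3, 3.5]
m = 3.25, p(m) = 2.34375 (+); new bracket [3.25, 3.5]
m = 3.375, p(m) = -1.6992 (−); new bracket [3.25, 3.375]

3.375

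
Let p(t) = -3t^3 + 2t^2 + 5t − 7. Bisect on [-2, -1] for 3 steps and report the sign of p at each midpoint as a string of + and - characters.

p(-1.5) = 0.125 > 0, so the root lies in [-1.5, -1]
p(-1.25) = -4.265625 < 0, so the root lies in [-1.5, -1.25]
p(-1.375) = -2.294922 < 0, so the root lies in [-1.5, -1.375]

+--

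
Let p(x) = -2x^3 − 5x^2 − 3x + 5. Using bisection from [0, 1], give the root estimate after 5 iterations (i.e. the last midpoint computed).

0.65625

p(0.5) = 2 > 0, so the root lies in [0.5, 1]
p(0.75) = -0.90625 < 0, so the root lies in [0.5, 0.75]
p(0.625) = 0.683594 > 0, so the root lies in [0.625, 0.75]
p(0.6875) = -0.0757 < 0, so the root lies in [0.625, 0.6875]
p(0.65625) = 0.3127 > 0, so the root lies in [0.65625, 0.6875]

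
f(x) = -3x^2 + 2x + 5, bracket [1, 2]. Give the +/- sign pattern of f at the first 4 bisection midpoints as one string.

+-+-

midpoint 1.5: f = 1.25 > 0 → [1.5, 2]
midpoint 1.75: f = -0.6875 < 0 → [1.5, 1.75]
midpoint 1.625: f = 0.328125 > 0 → [1.625, 1.75]
midpoint 1.6875: f = -0.168 < 0 → [1.625, 1.6875]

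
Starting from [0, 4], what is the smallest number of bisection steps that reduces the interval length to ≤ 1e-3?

12

Width after n steps is 4/2^n. Need 2^n ≥ 4/1e-3 = 4000.
2^11 = 2048 < 4000 ≤ 2^12 = 4096, so n = 12.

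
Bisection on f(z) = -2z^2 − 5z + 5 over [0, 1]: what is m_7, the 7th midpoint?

f(0.5) = 2 > 0, so the root lies in [0.5, 1]
f(0.75) = 0.125 > 0, so the root lies in [0.75, 1]
f(0.875) = -0.90625 < 0, so the root lies in [0.75, 0.875]
f(0.8125) = -0.3828 < 0, so the root lies in [0.75, 0.8125]
f(0.78125) = -0.127 < 0, so the root lies in [0.75, 0.78125]
f(0.765625) = -0.0005 < 0, so the root lies in [0.75, 0.765625]
f(0.7578125) = 0.0624 > 0, so the root lies in [0.7578125, 0.765625]

0.7578125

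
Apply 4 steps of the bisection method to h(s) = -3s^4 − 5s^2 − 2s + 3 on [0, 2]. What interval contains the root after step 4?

[0.5, 0.625]

s = 1 gives h = -7, negative; keep [0, 1]
s = 0.5 gives h = 0.5625, positive; keep [0.5, 1]
s = 0.75 gives h = -2.261719, negative; keep [0.5, 0.75]
s = 0.625 gives h = -0.6609, negative; keep [0.5, 0.625]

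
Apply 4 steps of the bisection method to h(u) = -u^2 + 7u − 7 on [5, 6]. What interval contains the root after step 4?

[5.75, 5.8125]

u = 5.5 gives h = 1.25, positive; keep [5.5, 6]
u = 5.75 gives h = 0.1875, positive; keep [5.75, 6]
u = 5.875 gives h = -0.390625, negative; keep [5.75, 5.875]
u = 5.8125 gives h = -0.0977, negative; keep [5.75, 5.8125]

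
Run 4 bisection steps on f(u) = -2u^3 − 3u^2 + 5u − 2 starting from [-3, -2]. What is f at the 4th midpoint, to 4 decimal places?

midpoint -2.5: f = -2 < 0 → [-3, -2.5]
midpoint -2.75: f = 3.15625 > 0 → [-2.75, -2.5]
midpoint -2.625: f = 0.378906 > 0 → [-2.625, -2.5]
midpoint -2.5625: f = -0.8589 < 0 → [-2.625, -2.5625]

-0.8589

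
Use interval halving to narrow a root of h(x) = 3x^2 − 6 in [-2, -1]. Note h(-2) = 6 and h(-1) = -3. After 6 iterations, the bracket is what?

x = -1.5 gives h = 0.75, positive; keep [-1.5, -1]
x = -1.25 gives h = -1.3125, negative; keep [-1.5, -1.25]
x = -1.375 gives h = -0.328125, negative; keep [-1.5, -1.375]
x = -1.4375 gives h = 0.1992, positive; keep [-1.4375, -1.375]
x = -1.40625 gives h = -0.0674, negative; keep [-1.4375, -1.40625]
x = -1.421875 gives h = 0.0652, positive; keep [-1.421875, -1.40625]

[-1.421875, -1.40625]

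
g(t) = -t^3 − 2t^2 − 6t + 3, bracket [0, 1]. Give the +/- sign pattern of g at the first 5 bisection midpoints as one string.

-++-+

t = 0.5 gives g = -0.625, negative; keep [0, 0.5]
t = 0.25 gives g = 1.359375, positive; keep [0.25, 0.5]
t = 0.375 gives g = 0.416016, positive; keep [0.375, 0.5]
t = 0.4375 gives g = -0.0916, negative; keep [0.375, 0.4375]
t = 0.40625 gives g = 0.1654, positive; keep [0.40625, 0.4375]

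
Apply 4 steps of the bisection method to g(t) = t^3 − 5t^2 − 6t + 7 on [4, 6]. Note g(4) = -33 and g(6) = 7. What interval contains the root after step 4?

g(5) = -23 < 0, so the root lies in [5, 6]
g(5.5) = -10.875 < 0, so the root lies in [5.5, 6]
g(5.75) = -2.703125 < 0, so the root lies in [5.75, 6]
g(5.875) = 1.9512 > 0, so the root lies in [5.75, 5.875]

[5.75, 5.875]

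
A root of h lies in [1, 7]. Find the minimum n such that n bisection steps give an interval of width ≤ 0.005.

Width after n steps is 6/2^n. Need 2^n ≥ 6/0.005 = 1200.
2^10 = 1024 < 1200 ≤ 2^11 = 2048, so n = 11.

11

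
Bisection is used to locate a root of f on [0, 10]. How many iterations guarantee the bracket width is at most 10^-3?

14

Width after n steps is 10/2^n. Need 2^n ≥ 10/10^-3 = 10000.
2^13 = 8192 < 10000 ≤ 2^14 = 16384, so n = 14.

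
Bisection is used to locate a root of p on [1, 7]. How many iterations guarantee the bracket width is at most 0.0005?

14

Width after n steps is 6/2^n. Need 2^n ≥ 6/0.0005 = 12000.
2^13 = 8192 < 12000 ≤ 2^14 = 16384, so n = 14.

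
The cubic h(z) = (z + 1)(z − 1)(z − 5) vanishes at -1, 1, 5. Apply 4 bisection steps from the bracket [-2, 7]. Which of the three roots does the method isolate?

z = 2.5 gives h = -13.125, negative; keep [2.5, 7]
z = 4.75 gives h = -5.390625, negative; keep [4.75, 7]
z = 5.875 gives h = 29.326172, positive; keep [4.75, 5.875]
z = 5.3125 gives h = 8.5071, positive; keep [4.75, 5.3125]

5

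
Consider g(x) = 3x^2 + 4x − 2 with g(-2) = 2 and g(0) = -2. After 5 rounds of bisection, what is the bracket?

[-1.75, -1.6875]

x = -1 gives g = -3, negative; keep [-2, -1]
x = -1.5 gives g = -1.25, negative; keep [-2, -1.5]
x = -1.75 gives g = 0.1875, positive; keep [-1.75, -1.5]
x = -1.625 gives g = -0.5781, negative; keep [-1.75, -1.625]
x = -1.6875 gives g = -0.207, negative; keep [-1.75, -1.6875]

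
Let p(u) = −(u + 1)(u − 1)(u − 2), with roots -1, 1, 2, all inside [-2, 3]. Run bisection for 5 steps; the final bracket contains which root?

-1

p(0.5) = -1.125 < 0, so the root lies in [-2, 0.5]
p(-0.75) = -1.203125 < 0, so the root lies in [-2, -0.75]
p(-1.375) = 3.005859 > 0, so the root lies in [-1.375, -0.75]
p(-1.0625) = 0.3948 > 0, so the root lies in [-1.0625, -0.75]
p(-0.90625) = -0.5194 < 0, so the root lies in [-1.0625, -0.90625]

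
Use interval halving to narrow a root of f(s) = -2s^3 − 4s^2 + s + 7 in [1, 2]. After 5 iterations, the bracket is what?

f(1.5) = -7.25 < 0, so the root lies in [1, 1.5]
f(1.25) = -1.90625 < 0, so the root lies in [1, 1.25]
f(1.125) = 0.214844 > 0, so the root lies in [1.125, 1.25]
f(1.1875) = -0.8022 < 0, so the root lies in [1.125, 1.1875]
f(1.15625) = -0.283 < 0, so the root lies in [1.125, 1.15625]

[1.125, 1.15625]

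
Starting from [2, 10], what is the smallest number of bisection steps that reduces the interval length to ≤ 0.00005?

Width after n steps is 8/2^n. Need 2^n ≥ 8/0.00005 = 160000.
2^17 = 131072 < 160000 ≤ 2^18 = 262144, so n = 18.

18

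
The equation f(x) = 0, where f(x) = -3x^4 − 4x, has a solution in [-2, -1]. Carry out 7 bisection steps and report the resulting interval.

[-1.1015625, -1.09375]

f(-1.5) = -9.1875 < 0, so the root lies in [-1.5, -1]
f(-1.25) = -2.324219 < 0, so the root lies in [-1.25, -1]
f(-1.125) = -0.30542 < 0, so the root lies in [-1.125, -1]
f(-1.0625) = 0.4267 > 0, so the root lies in [-1.125, -1.0625]
f(-1.09375) = 0.0817 > 0, so the root lies in [-1.125, -1.09375]
f(-1.109375) = -0.1065 < 0, so the root lies in [-1.109375, -1.09375]
f(-1.1015625) = -0.0111 < 0, so the root lies in [-1.1015625, -1.09375]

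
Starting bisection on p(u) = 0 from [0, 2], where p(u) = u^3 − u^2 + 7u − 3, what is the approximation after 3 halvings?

u = 1 gives p = 4, positive; keep [0, 1]
u = 0.5 gives p = 0.375, positive; keep [0, 0.5]
u = 0.25 gives p = -1.296875, negative; keep [0.25, 0.5]

0.25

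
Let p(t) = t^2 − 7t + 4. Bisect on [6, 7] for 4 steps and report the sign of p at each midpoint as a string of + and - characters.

+-+-

midpoint 6.5: p = 0.75 > 0 → [6, 6.5]
midpoint 6.25: p = -0.6875 < 0 → [6.25, 6.5]
midpoint 6.375: p = 0.015625 > 0 → [6.25, 6.375]
midpoint 6.3125: p = -0.3398 < 0 → [6.3125, 6.375]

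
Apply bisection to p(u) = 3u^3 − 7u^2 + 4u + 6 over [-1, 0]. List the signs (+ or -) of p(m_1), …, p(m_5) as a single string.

p(-0.5) = 1.875 > 0, so the root lies in [-1, -0.5]
p(-0.75) = -2.203125 < 0, so the root lies in [-0.75, -0.5]
p(-0.625) = 0.033203 > 0, so the root lies in [-0.75, -0.625]
p(-0.6875) = -1.0334 < 0, so the root lies in [-0.6875, -0.625]
p(-0.65625) = -0.4875 < 0, so the root lies in [-0.65625, -0.625]

+-+--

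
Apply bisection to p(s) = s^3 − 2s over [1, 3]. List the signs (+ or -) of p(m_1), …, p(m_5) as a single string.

++--+

p(2) = 4 > 0, so the root lies in [1, 2]
p(1.5) = 0.375 > 0, so the root lies in [1, 1.5]
p(1.25) = -0.546875 < 0, so the root lies in [1.25, 1.5]
p(1.375) = -0.1504 < 0, so the root lies in [1.375, 1.5]
p(1.4375) = 0.0955 > 0, so the root lies in [1.375, 1.4375]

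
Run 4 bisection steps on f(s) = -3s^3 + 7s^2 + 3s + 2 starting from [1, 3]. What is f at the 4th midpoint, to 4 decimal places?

s = 2 gives f = 12, positive; keep [2, 3]
s = 2.5 gives f = 6.375, positive; keep [2.5, 3]
s = 2.75 gives f = 0.796875, positive; keep [2.75, 3]
s = 2.875 gives f = -2.8066, negative; keep [2.75, 2.875]

-2.8066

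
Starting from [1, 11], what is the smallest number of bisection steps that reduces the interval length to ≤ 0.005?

Width after n steps is 10/2^n. Need 2^n ≥ 10/0.005 = 2000.
2^10 = 1024 < 2000 ≤ 2^11 = 2048, so n = 11.

11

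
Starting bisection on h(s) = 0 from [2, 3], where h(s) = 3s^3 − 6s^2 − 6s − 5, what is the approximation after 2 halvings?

2.75

h(2.5) = -10.625 < 0, so the root lies in [2.5, 3]
h(2.75) = -4.484375 < 0, so the root lies in [2.75, 3]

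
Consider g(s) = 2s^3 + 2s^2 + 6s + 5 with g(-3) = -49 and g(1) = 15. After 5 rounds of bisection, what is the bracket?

[-0.875, -0.75]

g(-1) = -1 < 0, so the root lies in [-1, 1]
g(0) = 5 > 0, so the root lies in [-1, 0]
g(-0.5) = 2.25 > 0, so the root lies in [-1, -0.5]
g(-0.75) = 0.7812 > 0, so the root lies in [-1, -0.75]
g(-0.875) = -0.0586 < 0, so the root lies in [-0.875, -0.75]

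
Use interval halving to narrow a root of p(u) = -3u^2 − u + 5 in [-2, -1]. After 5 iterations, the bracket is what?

[-1.46875, -1.4375]

p(-1.5) = -0.25 < 0, so the root lies in [-1.5, -1]
p(-1.25) = 1.5625 > 0, so the root lies in [-1.5, -1.25]
p(-1.375) = 0.703125 > 0, so the root lies in [-1.5, -1.375]
p(-1.4375) = 0.2383 > 0, so the root lies in [-1.5, -1.4375]
p(-1.46875) = -0.0029 < 0, so the root lies in [-1.46875, -1.4375]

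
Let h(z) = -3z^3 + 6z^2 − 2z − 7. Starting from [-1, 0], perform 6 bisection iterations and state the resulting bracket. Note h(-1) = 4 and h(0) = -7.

m = -0.5, h(m) = -4.125 (−); new bracket [-1, -0.5]
m = -0.75, h(m) = -0.859375 (−); new bracket [-1, -0.75]
m = -0.875, h(m) = 1.353516 (+); new bracket [-0.875, -0.75]
m = -0.8125, h(m) = 0.1951 (+); new bracket [-0.8125, -0.75]
m = -0.78125, h(m) = -0.3449 (−); new bracket [-0.8125, -0.78125]
m = -0.796875, h(m) = -0.0781 (−); new bracket [-0.8125, -0.796875]

[-0.8125, -0.796875]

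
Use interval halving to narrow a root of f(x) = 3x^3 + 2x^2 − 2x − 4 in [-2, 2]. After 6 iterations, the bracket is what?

[1.0625, 1.125]

midpoint 0: f = -4 < 0 → [0, 2]
midpoint 1: f = -1 < 0 → [1, 2]
midpoint 1.5: f = 7.625 > 0 → [1, 1.5]
midpoint 1.25: f = 2.4844 > 0 → [1, 1.25]
midpoint 1.125: f = 0.5527 > 0 → [1, 1.125]
midpoint 1.0625: f = -0.2688 < 0 → [1.0625, 1.125]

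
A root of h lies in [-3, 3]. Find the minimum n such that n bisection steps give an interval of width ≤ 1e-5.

Width after n steps is 6/2^n. Need 2^n ≥ 6/1e-5 = 600000.
2^19 = 524288 < 600000 ≤ 2^20 = 1048576, so n = 20.

20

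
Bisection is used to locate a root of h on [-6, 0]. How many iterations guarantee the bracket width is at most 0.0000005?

24

Width after n steps is 6/2^n. Need 2^n ≥ 6/0.0000005 = 12000000.
2^23 = 8388608 < 12000000 ≤ 2^24 = 16777216, so n = 24.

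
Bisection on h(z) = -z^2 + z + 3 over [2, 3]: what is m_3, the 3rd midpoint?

2.375

z = 2.5 gives h = -0.75, negative; keep [2, 2.5]
z = 2.25 gives h = 0.1875, positive; keep [2.25, 2.5]
z = 2.375 gives h = -0.265625, negative; keep [2.25, 2.375]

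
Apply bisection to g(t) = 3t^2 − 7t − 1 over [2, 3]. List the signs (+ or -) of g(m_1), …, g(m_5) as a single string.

g(2.5) = 0.25 > 0, so the root lies in [2, 2.5]
g(2.25) = -1.5625 < 0, so the root lies in [2.25, 2.5]
g(2.375) = -0.703125 < 0, so the root lies in [2.375, 2.5]
g(2.4375) = -0.2383 < 0, so the root lies in [2.4375, 2.5]
g(2.46875) = 0.0029 > 0, so the root lies in [2.4375, 2.46875]

+---+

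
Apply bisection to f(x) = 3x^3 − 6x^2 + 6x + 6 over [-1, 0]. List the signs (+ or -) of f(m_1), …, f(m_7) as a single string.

midpoint -0.5: f = 1.125 > 0 → [-1, -0.5]
midpoint -0.75: f = -3.140625 < 0 → [-0.75, -0.5]
midpoint -0.625: f = -0.826172 < 0 → [-0.625, -0.5]
midpoint -0.5625: f = 0.1926 > 0 → [-0.625, -0.5625]
midpoint -0.59375: f = -0.3057 < 0 → [-0.59375, -0.5625]
midpoint -0.578125: f = -0.0538 < 0 → [-0.578125, -0.5625]
midpoint -0.5703125: f = 0.0701 > 0 → [-0.578125, -0.5703125]

+--+--+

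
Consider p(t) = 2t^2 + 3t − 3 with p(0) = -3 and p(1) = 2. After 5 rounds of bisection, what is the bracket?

[0.65625, 0.6875]

t = 0.5 gives p = -1, negative; keep [0.5, 1]
t = 0.75 gives p = 0.375, positive; keep [0.5, 0.75]
t = 0.625 gives p = -0.34375, negative; keep [0.625, 0.75]
t = 0.6875 gives p = 0.0078, positive; keep [0.625, 0.6875]
t = 0.65625 gives p = -0.1699, negative; keep [0.65625, 0.6875]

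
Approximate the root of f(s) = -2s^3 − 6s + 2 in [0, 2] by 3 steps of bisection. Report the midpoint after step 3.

0.25

m = 1, f(m) = -6 (−); new bracket [0, 1]
m = 0.5, f(m) = -1.25 (−); new bracket [0, 0.5]
m = 0.25, f(m) = 0.46875 (+); new bracket [0.25, 0.5]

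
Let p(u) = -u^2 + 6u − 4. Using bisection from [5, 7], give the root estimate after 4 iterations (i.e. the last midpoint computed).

5.125

midpoint 6: p = -4 < 0 → [5, 6]
midpoint 5.5: p = -1.25 < 0 → [5, 5.5]
midpoint 5.25: p = -0.0625 < 0 → [5, 5.25]
midpoint 5.125: p = 0.4844 > 0 → [5.125, 5.25]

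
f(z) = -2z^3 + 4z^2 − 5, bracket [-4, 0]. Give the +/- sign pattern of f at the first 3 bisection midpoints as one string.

z = -2 gives f = 27, positive; keep [-2, 0]
z = -1 gives f = 1, positive; keep [-1, 0]
z = -0.5 gives f = -3.75, negative; keep [-1, -0.5]

++-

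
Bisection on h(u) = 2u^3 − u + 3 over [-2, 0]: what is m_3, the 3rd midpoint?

-1.25

m = -1, h(m) = 2 (+); new bracket [-2, -1]
m = -1.5, h(m) = -2.25 (−); new bracket [-1.5, -1]
m = -1.25, h(m) = 0.34375 (+); new bracket [-1.5, -1.25]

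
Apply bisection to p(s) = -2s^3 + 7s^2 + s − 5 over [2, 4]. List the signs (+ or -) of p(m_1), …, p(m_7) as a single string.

+-++-++

s = 3 gives p = 7, positive; keep [3, 4]
s = 3.5 gives p = -1.5, negative; keep [3, 3.5]
s = 3.25 gives p = 3.53125, positive; keep [3.25, 3.5]
s = 3.375 gives p = 1.2227, positive; keep [3.375, 3.5]
s = 3.4375 gives p = -0.0854, negative; keep [3.375, 3.4375]
s = 3.40625 gives p = 0.5817, positive; keep [3.40625, 3.4375]
s = 3.421875 gives p = 0.2514, positive; keep [3.421875, 3.4375]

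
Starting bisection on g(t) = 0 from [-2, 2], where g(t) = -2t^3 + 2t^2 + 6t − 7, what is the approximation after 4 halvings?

g(0) = -7 < 0, so the root lies in [-2, 0]
g(-1) = -9 < 0, so the root lies in [-2, -1]
g(-1.5) = -4.75 < 0, so the root lies in [-2, -1.5]
g(-1.75) = -0.6562 < 0, so the root lies in [-2, -1.75]

-1.75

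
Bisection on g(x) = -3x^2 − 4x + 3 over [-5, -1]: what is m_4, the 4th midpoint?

g(-3) = -12 < 0, so the root lies in [-3, -1]
g(-2) = -1 < 0, so the root lies in [-2, -1]
g(-1.5) = 2.25 > 0, so the root lies in [-2, -1.5]
g(-1.75) = 0.8125 > 0, so the root lies in [-2, -1.75]

-1.75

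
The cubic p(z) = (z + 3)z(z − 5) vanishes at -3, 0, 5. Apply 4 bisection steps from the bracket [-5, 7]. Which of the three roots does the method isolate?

5

m = 1, p(m) = -16 (−); new bracket [1, 7]
m = 4, p(m) = -28 (−); new bracket [4, 7]
m = 5.5, p(m) = 23.375 (+); new bracket [4, 5.5]
m = 4.75, p(m) = -9.2031 (−); new bracket [4.75, 5.5]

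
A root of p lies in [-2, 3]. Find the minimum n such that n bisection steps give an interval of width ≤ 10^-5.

Width after n steps is 5/2^n. Need 2^n ≥ 5/10^-5 = 500000.
2^18 = 262144 < 500000 ≤ 2^19 = 524288, so n = 19.

19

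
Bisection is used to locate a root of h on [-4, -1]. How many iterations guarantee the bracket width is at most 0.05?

Width after n steps is 3/2^n. Need 2^n ≥ 3/0.05 = 60.
2^5 = 32 < 60 ≤ 2^6 = 64, so n = 6.

6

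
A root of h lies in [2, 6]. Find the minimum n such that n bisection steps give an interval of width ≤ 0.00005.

17

Width after n steps is 4/2^n. Need 2^n ≥ 4/0.00005 = 80000.
2^16 = 65536 < 80000 ≤ 2^17 = 131072, so n = 17.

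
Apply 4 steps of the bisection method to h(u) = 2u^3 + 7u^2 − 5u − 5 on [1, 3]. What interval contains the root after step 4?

m = 2, h(m) = 29 (+); new bracket [1, 2]
m = 1.5, h(m) = 10 (+); new bracket [1, 1.5]
m = 1.25, h(m) = 3.59375 (+); new bracket [1, 1.25]
m = 1.125, h(m) = 1.082 (+); new bracket [1, 1.125]

[1, 1.125]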